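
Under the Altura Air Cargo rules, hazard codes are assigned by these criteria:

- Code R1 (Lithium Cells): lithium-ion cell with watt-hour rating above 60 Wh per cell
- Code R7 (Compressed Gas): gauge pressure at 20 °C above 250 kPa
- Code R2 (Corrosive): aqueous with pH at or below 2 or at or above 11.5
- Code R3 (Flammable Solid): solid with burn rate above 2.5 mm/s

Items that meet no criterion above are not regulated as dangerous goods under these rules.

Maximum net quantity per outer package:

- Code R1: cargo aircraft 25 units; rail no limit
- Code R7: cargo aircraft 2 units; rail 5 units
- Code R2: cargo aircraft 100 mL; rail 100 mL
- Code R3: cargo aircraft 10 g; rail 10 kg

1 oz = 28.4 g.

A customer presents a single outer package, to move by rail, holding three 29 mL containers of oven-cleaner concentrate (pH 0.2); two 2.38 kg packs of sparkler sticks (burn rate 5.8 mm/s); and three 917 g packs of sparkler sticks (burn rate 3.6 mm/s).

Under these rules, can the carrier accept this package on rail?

Yes

pH 0.2 meets the Code R2 criterion (Corrosive), so the oven-cleaner concentrate is Code R2.
Burn rate 5.8 mm/s meets the Code R3 criterion (Flammable Solid), so the sparkler sticks are Code R3.
Sparkler sticks: burn rate 3.6 mm/s > 2.5 mm/s → Code R3 (Flammable Solid).
Code R2 quantity: three 29 mL containers = 87 mL.
87 mL ≤ 100 mL (rail limit, Code R2) — within limit.
Code R3 net quantity: (two 2.38 kg packs = 4.76 kg) + (three 917 g packs = 2.751 kg) = 7.511 kg.
7.511 kg ≤ 10 kg (rail limit, Code R3) — within limit.
Every hazard code is within its rail limit and no segregation rule is violated.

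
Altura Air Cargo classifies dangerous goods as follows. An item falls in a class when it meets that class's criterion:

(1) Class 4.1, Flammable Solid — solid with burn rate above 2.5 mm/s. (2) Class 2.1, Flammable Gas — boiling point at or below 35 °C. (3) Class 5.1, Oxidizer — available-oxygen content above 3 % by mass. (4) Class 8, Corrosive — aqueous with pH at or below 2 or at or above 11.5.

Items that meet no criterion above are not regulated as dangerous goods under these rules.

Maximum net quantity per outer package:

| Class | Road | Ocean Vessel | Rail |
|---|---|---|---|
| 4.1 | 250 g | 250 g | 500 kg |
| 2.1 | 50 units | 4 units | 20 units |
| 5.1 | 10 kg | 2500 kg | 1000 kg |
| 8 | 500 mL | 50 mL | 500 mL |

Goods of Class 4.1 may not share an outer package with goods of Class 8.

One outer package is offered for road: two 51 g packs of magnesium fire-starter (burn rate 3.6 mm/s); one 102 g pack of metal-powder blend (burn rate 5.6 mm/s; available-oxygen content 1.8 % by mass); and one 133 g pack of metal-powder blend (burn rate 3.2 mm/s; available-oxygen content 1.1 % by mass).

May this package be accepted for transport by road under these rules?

No

Burn rate 3.6 mm/s meets the Class 4.1 criterion (Flammable Solid), so the magnesium fire-starter is Class 4.1.
Metal-powder blend: burn rate 5.6 mm/s > 2.5 mm/s → Class 4.1 (Flammable Solid).
With burn rate 3.2 mm/s (> 2.5 mm/s), the metal-powder blend falls in Class 4.1.
Class 4.1 net quantity: (two 51 g packs = 102 g) + 102 g + 133 g = 337 g.
That exceeds the Class 4.1 road limit of 250 g.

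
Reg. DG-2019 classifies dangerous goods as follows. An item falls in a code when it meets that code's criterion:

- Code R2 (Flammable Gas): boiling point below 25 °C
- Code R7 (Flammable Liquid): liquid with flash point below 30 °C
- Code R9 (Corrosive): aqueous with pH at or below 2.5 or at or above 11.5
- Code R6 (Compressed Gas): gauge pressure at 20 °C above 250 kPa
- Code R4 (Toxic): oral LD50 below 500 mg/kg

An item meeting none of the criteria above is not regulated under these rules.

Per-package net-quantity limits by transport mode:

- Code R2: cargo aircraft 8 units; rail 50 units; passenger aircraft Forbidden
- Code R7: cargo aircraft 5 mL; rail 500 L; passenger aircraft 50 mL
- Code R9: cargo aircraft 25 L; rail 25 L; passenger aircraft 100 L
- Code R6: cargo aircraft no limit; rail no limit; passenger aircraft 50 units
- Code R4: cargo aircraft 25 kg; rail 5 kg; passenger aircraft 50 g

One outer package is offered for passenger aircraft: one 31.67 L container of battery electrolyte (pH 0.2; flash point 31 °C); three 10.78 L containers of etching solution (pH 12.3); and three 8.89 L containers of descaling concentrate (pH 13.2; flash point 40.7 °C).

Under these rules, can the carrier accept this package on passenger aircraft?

Yes

With pH 0.2 (≤ 2.5), the battery electrolyte falls in Code R9.
Etching solution: pH 12.3 ≥ 11.5 → Code R9 (Corrosive).
pH 13.2 meets the Code R9 criterion (Corrosive), so the descaling concentrate is Code R9.
Total Code R9: 31.67 L + (three 10.78 L containers = 32.34 L) + (three 8.89 L containers = 26.67 L) = 90.68 L.
90.68 L is within the passenger aircraft limit of 100 L for Code R9.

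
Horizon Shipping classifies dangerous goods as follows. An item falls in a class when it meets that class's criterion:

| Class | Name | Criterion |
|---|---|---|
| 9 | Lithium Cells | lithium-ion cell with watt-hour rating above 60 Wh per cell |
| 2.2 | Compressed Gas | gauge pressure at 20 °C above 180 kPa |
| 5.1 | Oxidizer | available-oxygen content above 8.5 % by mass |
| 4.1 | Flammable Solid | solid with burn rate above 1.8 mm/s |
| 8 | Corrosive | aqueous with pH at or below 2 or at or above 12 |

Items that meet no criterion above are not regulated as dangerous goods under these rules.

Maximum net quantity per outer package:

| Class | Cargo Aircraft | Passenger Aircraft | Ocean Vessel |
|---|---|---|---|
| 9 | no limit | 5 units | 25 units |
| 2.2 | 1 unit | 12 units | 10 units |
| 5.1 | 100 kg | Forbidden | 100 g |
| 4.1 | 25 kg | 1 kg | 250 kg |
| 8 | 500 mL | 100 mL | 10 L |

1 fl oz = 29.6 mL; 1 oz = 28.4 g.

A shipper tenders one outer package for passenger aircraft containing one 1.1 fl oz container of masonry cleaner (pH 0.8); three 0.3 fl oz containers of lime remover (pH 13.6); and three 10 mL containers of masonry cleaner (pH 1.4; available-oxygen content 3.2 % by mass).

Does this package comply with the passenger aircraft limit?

pH 0.8 meets the Class 8 criterion (Corrosive), so the masonry cleaner is Class 8.
With pH 13.6 (≥ 12), the lime remover falls in Class 8.
Masonry cleaner: pH 1.4 ≤ 2 → Class 8 (Corrosive).
Total Class 8: (one 1.1 fl oz container = 32.56 mL) + (three 0.3 fl oz containers = 26.64 mL) + (three 10 mL containers = 30 mL) = 89.2 mL.
89.2 mL ≤ 100 mL (passenger aircraft limit, Class 8) — within limit.

Yes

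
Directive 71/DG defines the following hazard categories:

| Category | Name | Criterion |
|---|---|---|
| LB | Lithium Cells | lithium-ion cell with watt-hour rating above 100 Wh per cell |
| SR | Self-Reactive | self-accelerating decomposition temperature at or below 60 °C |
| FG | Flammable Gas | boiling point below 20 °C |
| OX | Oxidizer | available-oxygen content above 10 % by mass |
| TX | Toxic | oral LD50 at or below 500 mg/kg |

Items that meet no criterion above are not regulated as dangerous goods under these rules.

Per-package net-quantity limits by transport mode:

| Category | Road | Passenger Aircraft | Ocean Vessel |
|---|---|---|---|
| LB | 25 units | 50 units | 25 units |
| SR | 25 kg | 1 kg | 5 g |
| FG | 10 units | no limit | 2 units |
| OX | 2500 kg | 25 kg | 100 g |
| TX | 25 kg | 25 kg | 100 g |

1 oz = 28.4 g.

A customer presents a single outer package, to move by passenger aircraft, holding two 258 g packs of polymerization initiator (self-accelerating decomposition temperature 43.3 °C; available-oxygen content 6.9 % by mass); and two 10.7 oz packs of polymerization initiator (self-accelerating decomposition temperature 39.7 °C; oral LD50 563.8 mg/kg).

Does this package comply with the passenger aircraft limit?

Polymerization initiator: self-accelerating decomposition temperature 43.3 °C ≤ 60 °C → Category SR (Self-Reactive).
Self-accelerating decomposition temperature 39.7 °C meets the Category SR criterion (Self-Reactive), so the polymerization initiator is Category SR.
Category SR net quantity: (two 258 g packs = 516 g) + (two 10.7 oz packs = 607.76 g) = 1123.76 g.
1123.76 g exceeds the passenger aircraft limit of 1 kg for Category SR.

No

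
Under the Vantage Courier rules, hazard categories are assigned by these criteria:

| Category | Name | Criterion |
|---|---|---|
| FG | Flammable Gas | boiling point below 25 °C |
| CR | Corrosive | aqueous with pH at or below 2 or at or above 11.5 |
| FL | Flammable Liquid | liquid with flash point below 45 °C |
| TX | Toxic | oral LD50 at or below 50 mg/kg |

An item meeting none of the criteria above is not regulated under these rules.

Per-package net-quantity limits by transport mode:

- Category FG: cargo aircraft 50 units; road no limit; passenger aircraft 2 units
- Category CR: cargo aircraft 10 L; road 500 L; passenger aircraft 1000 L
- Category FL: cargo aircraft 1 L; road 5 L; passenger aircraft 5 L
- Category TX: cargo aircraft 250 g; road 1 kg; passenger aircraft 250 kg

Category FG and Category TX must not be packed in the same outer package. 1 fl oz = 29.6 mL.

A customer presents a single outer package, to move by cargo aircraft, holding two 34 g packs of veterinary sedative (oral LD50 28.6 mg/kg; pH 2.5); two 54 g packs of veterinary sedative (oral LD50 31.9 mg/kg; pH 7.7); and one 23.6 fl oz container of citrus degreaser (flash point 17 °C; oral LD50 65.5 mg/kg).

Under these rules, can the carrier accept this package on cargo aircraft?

Veterinary sedative: oral LD50 28.6 mg/kg ≤ 50 mg/kg → Category TX (Toxic).
Veterinary sedative: oral LD50 31.9 mg/kg ≤ 50 mg/kg → Category TX (Toxic).
Flash point 17 °C meets the Category FL criterion (Flammable Liquid), so the citrus degreaser is Category FL.
Category TX net quantity: (two 34 g packs = 68 g) + (two 54 g packs = 108 g) = 176 g.
176 g ≤ 250 g (cargo aircraft limit, Category TX) — within limit.
Category FL quantity: one 23.6 fl oz container = 698.56 mL.
698.56 mL ≤ 1 L (cargo aircraft limit, Category FL) — within limit.
The segregation rule (Category FG with Category TX) does not apply to Category TX with Category FL.
Every hazard category is within its cargo aircraft limit and no segregation rule is violated.

Yes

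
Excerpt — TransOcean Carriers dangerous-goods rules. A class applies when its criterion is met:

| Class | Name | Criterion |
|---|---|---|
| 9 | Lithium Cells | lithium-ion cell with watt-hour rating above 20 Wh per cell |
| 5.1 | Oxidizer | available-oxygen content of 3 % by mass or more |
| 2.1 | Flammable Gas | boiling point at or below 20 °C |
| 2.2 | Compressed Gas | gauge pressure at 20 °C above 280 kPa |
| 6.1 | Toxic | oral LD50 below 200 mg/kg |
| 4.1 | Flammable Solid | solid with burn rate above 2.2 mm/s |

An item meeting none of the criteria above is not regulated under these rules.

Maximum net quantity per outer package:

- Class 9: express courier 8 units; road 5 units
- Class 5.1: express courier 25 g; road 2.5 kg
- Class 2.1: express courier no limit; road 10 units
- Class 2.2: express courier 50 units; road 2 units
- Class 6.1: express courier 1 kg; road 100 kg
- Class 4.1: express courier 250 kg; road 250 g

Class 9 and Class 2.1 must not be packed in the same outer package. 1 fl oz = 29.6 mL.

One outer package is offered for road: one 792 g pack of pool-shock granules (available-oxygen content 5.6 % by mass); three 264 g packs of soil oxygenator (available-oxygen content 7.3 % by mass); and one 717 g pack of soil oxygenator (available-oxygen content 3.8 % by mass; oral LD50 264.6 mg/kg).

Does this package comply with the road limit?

The pool-shock granules have available-oxygen content 5.6 % by mass, which is ≥ 3 % by mass, so they are Class 5.1 (Oxidizer).
The soil oxygenator has available-oxygen content 7.3 % by mass, which is ≥ 3 % by mass, so it is Class 5.1 (Oxidizer).
The soil oxygenator has available-oxygen content 3.8 % by mass, which is ≥ 3 % by mass, so it is Class 5.1 (Oxidizer).
Total Class 5.1: 792 g + (three 264 g packs = 792 g) + 717 g = 2.301 kg.
2.301 kg is within the road limit of 2.5 kg for Class 5.1.

Yes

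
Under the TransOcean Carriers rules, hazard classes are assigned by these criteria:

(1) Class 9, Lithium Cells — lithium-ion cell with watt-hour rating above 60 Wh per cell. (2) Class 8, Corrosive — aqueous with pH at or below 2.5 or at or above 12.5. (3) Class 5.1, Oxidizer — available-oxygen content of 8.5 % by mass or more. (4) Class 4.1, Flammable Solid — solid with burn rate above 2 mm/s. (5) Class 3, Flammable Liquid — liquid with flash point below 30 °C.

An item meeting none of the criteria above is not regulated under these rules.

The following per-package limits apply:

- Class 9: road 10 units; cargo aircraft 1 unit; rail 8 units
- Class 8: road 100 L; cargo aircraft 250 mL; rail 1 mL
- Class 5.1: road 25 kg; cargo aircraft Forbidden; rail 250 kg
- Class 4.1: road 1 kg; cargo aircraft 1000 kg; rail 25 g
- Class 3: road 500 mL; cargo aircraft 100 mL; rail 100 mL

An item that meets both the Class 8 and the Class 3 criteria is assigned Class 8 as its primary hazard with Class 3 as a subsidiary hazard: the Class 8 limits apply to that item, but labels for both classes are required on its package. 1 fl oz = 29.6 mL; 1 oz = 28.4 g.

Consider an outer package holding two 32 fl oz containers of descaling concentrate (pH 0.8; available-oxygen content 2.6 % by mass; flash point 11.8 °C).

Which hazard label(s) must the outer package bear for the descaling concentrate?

Class 3 and 8

With pH 0.8 (≤ 2.5), the descaling concentrate falls in Class 8.
With flash point 11.8 °C (< 30 °C), the descaling concentrate falls in Class 3.
By the precedence rule Class 8 is primary and Class 3 is subsidiary, and that rule requires both labels on the package.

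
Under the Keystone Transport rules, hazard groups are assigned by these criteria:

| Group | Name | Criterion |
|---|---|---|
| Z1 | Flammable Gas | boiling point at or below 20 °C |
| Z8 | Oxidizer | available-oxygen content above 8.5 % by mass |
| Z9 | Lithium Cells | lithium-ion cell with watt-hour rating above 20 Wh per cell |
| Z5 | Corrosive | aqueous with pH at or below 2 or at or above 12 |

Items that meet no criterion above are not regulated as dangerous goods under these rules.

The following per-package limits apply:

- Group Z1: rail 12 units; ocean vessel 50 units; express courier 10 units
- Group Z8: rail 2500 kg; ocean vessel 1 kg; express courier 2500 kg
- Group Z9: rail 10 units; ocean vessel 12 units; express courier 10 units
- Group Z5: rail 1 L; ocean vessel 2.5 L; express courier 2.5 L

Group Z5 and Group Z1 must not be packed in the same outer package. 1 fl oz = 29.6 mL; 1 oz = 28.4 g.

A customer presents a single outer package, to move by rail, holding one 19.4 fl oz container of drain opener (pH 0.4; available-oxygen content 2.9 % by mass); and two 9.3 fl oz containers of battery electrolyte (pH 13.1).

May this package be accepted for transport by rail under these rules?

No

The drain opener has pH 0.4, which is ≤ 2, so it is Group Z5 (Corrosive).
pH 13.1 meets the Group Z5 criterion (Corrosive), so the battery electrolyte is Group Z5.
Group Z5 net quantity: (one 19.4 fl oz container = 574.24 mL) + (two 9.3 fl oz containers = 550.56 mL) = 1124.8 mL.
1124.8 mL > 1 L (rail limit, Group Z5) — over the limit.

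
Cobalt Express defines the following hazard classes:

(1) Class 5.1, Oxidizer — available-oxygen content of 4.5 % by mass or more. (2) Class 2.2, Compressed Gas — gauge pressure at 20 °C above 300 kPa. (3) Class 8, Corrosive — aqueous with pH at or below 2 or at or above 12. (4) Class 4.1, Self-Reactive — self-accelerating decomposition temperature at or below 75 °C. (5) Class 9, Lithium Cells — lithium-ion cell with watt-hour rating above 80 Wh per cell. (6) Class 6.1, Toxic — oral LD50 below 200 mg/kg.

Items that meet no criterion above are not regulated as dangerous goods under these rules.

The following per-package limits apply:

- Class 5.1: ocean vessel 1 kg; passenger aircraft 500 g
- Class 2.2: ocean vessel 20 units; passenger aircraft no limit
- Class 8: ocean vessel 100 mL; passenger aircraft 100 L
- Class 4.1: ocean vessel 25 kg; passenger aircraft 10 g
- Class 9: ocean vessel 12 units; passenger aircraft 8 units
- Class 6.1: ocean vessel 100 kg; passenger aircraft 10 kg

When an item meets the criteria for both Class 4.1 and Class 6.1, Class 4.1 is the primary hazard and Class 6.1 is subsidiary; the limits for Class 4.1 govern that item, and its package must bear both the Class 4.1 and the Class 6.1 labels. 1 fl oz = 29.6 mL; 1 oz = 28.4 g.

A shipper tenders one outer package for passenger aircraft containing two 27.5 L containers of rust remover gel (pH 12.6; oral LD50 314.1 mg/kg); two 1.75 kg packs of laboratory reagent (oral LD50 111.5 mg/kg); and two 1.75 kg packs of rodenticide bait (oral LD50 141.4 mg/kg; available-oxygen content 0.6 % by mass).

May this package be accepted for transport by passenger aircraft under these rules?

With pH 12.6 (≥ 12), the rust remover gel falls in Class 8.
Oral LD50 111.5 mg/kg meets the Class 6.1 criterion (Toxic), so the laboratory reagent is Class 6.1.
Rodenticide bait: oral LD50 141.4 mg/kg < 200 mg/kg → Class 6.1 (Toxic).
Total Class 6.1: (two 1.75 kg packs = 3.5 kg) + (two 1.75 kg packs = 3.5 kg) = 7 kg.
7 kg ≤ 10 kg (passenger aircraft limit, Class 6.1) — within limit.
Class 8 quantity: two 27.5 L containers = 55 L.
55 L ≤ 100 L (passenger aircraft limit, Class 8) — within limit.
Every hazard class is within its passenger aircraft limit and no segregation rule is violated.

Yes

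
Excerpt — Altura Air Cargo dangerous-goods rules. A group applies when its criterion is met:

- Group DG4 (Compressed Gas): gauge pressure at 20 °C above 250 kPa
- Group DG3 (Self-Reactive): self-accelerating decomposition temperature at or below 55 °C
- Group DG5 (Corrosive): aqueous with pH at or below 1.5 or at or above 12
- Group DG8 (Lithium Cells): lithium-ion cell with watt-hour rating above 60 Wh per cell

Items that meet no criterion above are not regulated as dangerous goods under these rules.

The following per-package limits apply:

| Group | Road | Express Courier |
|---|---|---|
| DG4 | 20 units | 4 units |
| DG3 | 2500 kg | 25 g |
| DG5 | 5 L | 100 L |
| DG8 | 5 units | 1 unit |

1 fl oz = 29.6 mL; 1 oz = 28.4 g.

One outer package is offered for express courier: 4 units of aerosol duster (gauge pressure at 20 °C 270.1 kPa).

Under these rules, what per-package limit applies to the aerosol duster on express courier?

4 units

Aerosol duster: gauge pressure at 20 °C 270.1 kPa > 250 kPa → Group DG4 (Compressed Gas).
The express courier limit for Group DG4 is 4 units.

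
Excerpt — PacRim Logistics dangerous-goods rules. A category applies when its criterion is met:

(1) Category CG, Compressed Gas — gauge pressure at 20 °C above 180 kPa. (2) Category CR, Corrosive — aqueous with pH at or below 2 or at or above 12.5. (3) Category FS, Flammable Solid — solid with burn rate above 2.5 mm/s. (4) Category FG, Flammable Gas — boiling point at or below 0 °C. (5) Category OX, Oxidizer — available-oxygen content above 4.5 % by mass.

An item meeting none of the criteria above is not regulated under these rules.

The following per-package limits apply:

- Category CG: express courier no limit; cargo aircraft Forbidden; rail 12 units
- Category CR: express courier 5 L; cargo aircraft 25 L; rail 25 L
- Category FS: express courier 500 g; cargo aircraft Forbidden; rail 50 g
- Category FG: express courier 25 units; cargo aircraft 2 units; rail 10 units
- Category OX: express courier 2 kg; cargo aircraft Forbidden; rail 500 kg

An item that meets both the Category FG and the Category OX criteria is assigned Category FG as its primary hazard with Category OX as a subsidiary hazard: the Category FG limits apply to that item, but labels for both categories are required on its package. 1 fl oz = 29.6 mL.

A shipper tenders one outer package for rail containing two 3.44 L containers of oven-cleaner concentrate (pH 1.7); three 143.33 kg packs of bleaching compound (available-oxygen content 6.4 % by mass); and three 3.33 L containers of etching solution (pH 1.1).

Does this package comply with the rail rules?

Yes

pH 1.7 meets the Category CR criterion (Corrosive), so the oven-cleaner concentrate is Category CR.
Bleaching compound: available-oxygen content 6.4 % by mass > 4.5 % by mass → Category OX (Oxidizer).
With pH 1.1 (≤ 2), the etching solution falls in Category CR.
Category OX quantity: three 143.33 kg packs = 429.99 kg.
429.99 kg is within the rail limit of 500 kg for Category OX.
Category CR net quantity: (two 3.44 L containers = 6.88 L) + (three 3.33 L containers = 9.99 L) = 16.87 L.
16.87 L ≤ 25 L (rail limit, Category CR) — within limit.
Every hazard category is within its rail limit and no segregation rule is violated.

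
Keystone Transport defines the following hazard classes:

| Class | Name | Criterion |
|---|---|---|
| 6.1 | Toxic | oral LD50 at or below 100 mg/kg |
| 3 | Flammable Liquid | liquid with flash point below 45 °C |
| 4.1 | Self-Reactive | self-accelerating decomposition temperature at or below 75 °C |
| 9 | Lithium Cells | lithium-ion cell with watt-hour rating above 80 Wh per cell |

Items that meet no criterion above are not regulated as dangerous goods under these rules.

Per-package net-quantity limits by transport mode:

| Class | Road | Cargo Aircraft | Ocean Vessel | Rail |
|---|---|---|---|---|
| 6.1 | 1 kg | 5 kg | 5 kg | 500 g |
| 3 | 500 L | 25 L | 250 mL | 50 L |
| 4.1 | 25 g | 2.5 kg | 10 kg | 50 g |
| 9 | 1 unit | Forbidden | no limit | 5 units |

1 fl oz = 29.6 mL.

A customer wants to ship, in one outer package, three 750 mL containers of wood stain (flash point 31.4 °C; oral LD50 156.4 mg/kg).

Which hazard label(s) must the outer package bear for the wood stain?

Flash point 31.4 °C meets the Class 3 criterion (Flammable Liquid), so the wood stain is Class 3.
Only the Class 3 label is required.

Class 3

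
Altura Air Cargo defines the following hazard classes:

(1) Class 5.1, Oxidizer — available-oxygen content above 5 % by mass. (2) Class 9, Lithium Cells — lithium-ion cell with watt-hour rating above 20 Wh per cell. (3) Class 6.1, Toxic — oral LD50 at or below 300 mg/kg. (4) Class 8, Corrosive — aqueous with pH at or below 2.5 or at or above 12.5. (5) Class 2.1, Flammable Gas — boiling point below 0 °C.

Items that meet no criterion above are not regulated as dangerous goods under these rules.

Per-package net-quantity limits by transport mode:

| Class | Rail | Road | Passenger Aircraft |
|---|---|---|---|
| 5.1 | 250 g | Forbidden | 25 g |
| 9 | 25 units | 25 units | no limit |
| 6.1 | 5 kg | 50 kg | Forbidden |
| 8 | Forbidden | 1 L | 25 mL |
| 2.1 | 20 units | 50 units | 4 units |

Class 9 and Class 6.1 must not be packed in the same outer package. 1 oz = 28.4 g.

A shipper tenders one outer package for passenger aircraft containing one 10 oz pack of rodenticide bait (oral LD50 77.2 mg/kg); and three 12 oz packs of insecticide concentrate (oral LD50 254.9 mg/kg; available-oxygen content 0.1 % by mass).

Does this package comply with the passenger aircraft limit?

Rodenticide bait: oral LD50 77.2 mg/kg ≤ 300 mg/kg → Class 6.1 (Toxic).
Insecticide concentrate: oral LD50 254.9 mg/kg ≤ 300 mg/kg → Class 6.1 (Toxic).
Total Class 6.1: (one 10 oz pack = 284 g) + (three 12 oz packs = 1022.4 g) = 1306.4 g.
By passenger aircraft, Class 6.1 is Forbidden regardless of quantity.

No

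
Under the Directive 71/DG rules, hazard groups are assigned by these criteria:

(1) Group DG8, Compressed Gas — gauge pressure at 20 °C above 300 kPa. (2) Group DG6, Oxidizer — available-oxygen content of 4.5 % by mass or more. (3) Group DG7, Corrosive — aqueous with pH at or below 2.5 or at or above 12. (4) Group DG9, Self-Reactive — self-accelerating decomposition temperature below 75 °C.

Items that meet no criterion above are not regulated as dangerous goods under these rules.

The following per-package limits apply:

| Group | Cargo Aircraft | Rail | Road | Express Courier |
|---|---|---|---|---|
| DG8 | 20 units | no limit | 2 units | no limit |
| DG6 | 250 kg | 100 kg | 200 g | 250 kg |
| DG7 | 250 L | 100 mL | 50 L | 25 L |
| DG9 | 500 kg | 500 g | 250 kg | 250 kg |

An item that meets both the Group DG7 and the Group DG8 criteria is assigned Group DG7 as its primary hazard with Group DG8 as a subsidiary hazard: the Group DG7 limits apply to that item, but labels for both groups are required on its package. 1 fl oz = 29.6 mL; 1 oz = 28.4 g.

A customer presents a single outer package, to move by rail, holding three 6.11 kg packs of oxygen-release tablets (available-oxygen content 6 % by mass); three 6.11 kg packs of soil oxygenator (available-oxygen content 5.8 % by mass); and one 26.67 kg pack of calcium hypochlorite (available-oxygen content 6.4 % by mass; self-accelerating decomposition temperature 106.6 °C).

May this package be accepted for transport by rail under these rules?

Yes

Oxygen-release tablets: available-oxygen content 6 % by mass ≥ 4.5 % by mass → Group DG6 (Oxidizer).
Soil oxygenator: available-oxygen content 5.8 % by mass ≥ 4.5 % by mass → Group DG6 (Oxidizer).
The calcium hypochlorite has available-oxygen content 6.4 % by mass, which is ≥ 4.5 % by mass, so it is Group DG6 (Oxidizer).
Group DG6 net quantity: (three 6.11 kg packs = 18.33 kg) + (three 6.11 kg packs = 18.33 kg) + 26.67 kg = 63.33 kg.
63.33 kg ≤ 100 kg (rail limit, Group DG6) — within limit.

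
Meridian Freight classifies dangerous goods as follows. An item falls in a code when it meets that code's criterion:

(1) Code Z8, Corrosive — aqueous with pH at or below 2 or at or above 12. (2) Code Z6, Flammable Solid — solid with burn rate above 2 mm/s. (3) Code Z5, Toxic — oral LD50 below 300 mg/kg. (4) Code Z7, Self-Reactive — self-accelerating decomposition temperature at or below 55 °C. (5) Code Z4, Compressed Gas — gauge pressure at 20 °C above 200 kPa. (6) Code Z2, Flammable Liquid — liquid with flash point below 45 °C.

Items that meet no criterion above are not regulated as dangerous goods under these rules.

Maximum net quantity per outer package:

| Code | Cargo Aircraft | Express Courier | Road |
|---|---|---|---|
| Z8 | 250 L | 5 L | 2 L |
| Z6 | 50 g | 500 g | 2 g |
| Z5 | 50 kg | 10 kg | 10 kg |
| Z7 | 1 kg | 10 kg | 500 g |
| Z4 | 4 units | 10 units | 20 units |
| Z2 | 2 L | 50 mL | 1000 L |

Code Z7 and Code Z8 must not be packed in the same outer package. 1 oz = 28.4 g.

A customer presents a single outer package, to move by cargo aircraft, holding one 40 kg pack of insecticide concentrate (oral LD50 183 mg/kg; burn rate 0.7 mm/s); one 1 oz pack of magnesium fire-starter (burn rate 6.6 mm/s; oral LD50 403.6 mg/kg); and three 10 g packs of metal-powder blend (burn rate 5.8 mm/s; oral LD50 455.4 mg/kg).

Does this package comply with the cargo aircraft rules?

No

With oral LD50 183 mg/kg (< 300 mg/kg), the insecticide concentrate falls in Code Z5.
The magnesium fire-starter has burn rate 6.6 mm/s, which is > 2 mm/s, so it is Code Z6 (Flammable Solid).
Burn rate 5.8 mm/s meets the Code Z6 criterion (Flammable Solid), so the metal-powder blend is Code Z6.
Code Z6 net quantity: (one 1 oz pack = 28.4 g) + (three 10 g packs = 30 g) = 58.4 g.
58.4 g > 50 g (cargo aircraft limit, Code Z6) — over the limit.
Code Z5 quantity: 40 kg.
That is within the Code Z5 cargo aircraft limit of 50 kg.
The segregation rule (Code Z7 with Code Z8) does not apply to Code Z6 with Code Z5.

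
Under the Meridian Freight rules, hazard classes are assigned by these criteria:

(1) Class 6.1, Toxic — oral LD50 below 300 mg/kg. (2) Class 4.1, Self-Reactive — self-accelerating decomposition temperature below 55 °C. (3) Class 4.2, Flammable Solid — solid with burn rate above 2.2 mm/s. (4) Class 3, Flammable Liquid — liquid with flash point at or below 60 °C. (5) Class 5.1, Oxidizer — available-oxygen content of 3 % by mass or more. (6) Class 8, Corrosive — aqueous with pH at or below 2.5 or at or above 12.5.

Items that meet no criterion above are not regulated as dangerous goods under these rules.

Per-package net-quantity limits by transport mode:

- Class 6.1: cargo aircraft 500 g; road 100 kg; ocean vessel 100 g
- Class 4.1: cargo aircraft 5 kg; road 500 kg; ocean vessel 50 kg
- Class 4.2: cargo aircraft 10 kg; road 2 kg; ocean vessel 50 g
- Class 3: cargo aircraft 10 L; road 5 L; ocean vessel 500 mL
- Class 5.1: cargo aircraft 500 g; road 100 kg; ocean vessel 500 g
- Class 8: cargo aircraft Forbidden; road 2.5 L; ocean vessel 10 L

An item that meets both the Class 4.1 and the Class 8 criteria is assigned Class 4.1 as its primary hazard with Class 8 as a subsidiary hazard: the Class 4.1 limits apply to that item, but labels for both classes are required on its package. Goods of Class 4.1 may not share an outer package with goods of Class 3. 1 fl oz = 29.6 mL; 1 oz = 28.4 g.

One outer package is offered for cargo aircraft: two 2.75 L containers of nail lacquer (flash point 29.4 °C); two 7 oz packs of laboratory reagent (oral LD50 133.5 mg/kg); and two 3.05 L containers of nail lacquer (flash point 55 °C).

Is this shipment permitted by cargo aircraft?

No

Flash point 29.4 °C meets the Class 3 criterion (Flammable Liquid), so the nail lacquer is Class 3.
Laboratory reagent: oral LD50 133.5 mg/kg < 300 mg/kg → Class 6.1 (Toxic).
Nail lacquer: flash point 55 °C ≤ 60 °C → Class 3 (Flammable Liquid).
Class 3 net quantity: (two 2.75 L containers = 5.5 L) + (two 3.05 L containers = 6.1 L) = 11.6 L.
11.6 L exceeds the cargo aircraft limit of 10 L for Class 3.
Class 6.1 quantity: two 7 oz packs = 397.6 g.
397.6 g is within the cargo aircraft limit of 500 g for Class 6.1.
The segregation rule (Class 4.1 with Class 3) does not apply to Class 3 with Class 6.1.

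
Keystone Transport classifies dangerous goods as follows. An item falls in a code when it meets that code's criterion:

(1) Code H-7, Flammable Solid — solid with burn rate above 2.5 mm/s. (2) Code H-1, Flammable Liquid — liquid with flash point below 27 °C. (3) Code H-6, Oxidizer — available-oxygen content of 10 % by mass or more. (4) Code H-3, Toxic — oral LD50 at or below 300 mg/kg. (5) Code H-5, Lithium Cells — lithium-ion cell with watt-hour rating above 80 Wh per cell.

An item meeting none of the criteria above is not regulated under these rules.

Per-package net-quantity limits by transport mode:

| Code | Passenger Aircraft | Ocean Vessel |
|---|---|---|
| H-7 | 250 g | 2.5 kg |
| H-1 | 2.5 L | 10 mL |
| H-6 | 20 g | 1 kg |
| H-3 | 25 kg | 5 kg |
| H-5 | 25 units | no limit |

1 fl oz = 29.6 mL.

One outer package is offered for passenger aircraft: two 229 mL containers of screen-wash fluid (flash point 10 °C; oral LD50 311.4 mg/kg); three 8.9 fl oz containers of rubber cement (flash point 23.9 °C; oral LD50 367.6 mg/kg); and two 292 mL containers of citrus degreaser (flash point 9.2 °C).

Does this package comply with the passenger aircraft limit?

Yes

With flash point 10 °C (< 27 °C), the screen-wash fluid falls in Code H-1.
Flash point 23.9 °C meets the Code H-1 criterion (Flammable Liquid), so the rubber cement is Code H-1.
Citrus degreaser: flash point 9.2 °C < 27 °C → Code H-1 (Flammable Liquid).
Total Code H-1: (two 229 mL containers = 458 mL) + (three 8.9 fl oz containers = 790.32 mL) + (two 292 mL containers = 584 mL) = 1832.32 mL.
1832.32 mL is within the passenger aircraft limit of 2.5 L for Code H-1.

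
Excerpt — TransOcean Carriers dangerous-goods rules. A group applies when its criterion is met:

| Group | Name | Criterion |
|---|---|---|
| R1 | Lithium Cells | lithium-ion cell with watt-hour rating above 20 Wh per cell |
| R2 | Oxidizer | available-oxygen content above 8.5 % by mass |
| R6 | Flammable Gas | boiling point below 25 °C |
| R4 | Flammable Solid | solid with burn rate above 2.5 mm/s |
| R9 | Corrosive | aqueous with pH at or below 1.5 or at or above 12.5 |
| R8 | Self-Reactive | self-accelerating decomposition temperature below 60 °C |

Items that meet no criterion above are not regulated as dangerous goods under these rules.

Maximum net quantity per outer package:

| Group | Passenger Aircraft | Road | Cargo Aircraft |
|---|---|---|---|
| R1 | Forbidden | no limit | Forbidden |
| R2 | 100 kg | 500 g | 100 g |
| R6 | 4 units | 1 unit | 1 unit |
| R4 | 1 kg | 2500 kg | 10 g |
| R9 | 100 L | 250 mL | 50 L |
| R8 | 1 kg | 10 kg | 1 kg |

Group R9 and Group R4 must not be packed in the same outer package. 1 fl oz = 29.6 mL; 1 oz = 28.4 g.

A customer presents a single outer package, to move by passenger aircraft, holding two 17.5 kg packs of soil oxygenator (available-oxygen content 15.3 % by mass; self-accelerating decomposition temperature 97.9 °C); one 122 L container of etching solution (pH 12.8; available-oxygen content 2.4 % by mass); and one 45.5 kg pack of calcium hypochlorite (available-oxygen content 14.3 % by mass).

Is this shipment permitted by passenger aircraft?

No

The soil oxygenator has available-oxygen content 15.3 % by mass, which is > 8.5 % by mass, so it is Group R2 (Oxidizer).
The etching solution has pH 12.8, which is ≥ 12.5, so it is Group R9 (Corrosive).
The calcium hypochlorite has available-oxygen content 14.3 % by mass, which is > 8.5 % by mass, so it is Group R2 (Oxidizer).
Total Group R2: (two 17.5 kg packs = 35 kg) + 45.5 kg = 80.5 kg.
80.5 kg is within the passenger aircraft limit of 100 kg for Group R2.
Group R9 quantity: 122 L.
122 L exceeds the passenger aircraft limit of 100 L for Group R9.
The segregation rule (Group R9 with Group R4) does not apply to Group R2 with Group R9.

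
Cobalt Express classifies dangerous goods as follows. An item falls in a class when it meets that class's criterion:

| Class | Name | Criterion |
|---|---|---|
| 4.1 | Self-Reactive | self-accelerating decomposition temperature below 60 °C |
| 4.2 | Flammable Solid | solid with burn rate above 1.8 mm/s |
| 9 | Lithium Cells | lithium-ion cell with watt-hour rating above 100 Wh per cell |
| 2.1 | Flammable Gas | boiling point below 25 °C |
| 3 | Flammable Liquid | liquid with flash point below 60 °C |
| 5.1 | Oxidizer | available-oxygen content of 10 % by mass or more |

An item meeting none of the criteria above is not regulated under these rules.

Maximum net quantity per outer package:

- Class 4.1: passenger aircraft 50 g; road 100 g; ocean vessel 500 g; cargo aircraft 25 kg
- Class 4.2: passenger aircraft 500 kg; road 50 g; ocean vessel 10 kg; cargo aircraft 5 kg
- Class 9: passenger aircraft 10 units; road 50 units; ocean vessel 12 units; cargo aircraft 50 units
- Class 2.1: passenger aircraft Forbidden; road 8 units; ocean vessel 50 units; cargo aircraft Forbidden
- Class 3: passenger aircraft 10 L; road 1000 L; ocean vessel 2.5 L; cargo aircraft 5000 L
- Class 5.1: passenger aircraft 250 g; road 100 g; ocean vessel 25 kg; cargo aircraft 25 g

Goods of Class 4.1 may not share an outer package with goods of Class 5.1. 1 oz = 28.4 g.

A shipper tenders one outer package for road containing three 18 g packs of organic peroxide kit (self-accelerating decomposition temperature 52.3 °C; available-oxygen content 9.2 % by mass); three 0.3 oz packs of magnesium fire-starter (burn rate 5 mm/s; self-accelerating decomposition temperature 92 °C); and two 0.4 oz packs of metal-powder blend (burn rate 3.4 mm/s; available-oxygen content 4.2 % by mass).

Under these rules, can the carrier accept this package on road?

The organic peroxide kit has self-accelerating decomposition temperature 52.3 °C, which is < 60 °C, so it is Class 4.1 (Self-Reactive).
Burn rate 5 mm/s meets the Class 4.2 criterion (Flammable Solid), so the magnesium fire-starter is Class 4.2.
Burn rate 3.4 mm/s meets the Class 4.2 criterion (Flammable Solid), so the metal-powder blend is Class 4.2.
Class 4.2 net quantity: (three 0.3 oz packs = 25.56 g) + (two 0.4 oz packs = 22.72 g) = 48.28 g.
48.28 g ≤ 50 g (road limit, Class 4.2) — within limit.
Class 4.1 quantity: three 18 g packs = 54 g.
That is within the Class 4.1 road limit of 100 g.
The segregation rule (Class 4.1 with Class 5.1) does not apply to Class 4.2 with Class 4.1.
Every hazard class is within its road limit and no segregation rule is violated.

Yes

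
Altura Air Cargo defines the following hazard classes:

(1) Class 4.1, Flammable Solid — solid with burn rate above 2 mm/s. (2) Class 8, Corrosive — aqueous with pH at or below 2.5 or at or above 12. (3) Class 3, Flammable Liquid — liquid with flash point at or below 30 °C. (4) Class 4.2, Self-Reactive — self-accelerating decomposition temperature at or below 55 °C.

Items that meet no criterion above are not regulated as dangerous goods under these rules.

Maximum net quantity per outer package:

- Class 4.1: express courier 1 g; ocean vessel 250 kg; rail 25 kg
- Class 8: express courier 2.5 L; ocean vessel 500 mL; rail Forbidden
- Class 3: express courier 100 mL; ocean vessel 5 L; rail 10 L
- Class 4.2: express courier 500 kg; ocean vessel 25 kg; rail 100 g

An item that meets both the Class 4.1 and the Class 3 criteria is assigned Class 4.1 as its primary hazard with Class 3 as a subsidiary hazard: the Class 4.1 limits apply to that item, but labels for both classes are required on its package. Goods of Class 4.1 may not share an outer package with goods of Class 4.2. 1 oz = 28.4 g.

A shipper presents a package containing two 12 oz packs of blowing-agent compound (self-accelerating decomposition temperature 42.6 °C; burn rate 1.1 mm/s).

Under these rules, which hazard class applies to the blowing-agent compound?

The blowing-agent compound has self-accelerating decomposition temperature 42.6 °C, which is ≤ 55 °C, so it is Class 4.2 (Self-Reactive).

Class 4.2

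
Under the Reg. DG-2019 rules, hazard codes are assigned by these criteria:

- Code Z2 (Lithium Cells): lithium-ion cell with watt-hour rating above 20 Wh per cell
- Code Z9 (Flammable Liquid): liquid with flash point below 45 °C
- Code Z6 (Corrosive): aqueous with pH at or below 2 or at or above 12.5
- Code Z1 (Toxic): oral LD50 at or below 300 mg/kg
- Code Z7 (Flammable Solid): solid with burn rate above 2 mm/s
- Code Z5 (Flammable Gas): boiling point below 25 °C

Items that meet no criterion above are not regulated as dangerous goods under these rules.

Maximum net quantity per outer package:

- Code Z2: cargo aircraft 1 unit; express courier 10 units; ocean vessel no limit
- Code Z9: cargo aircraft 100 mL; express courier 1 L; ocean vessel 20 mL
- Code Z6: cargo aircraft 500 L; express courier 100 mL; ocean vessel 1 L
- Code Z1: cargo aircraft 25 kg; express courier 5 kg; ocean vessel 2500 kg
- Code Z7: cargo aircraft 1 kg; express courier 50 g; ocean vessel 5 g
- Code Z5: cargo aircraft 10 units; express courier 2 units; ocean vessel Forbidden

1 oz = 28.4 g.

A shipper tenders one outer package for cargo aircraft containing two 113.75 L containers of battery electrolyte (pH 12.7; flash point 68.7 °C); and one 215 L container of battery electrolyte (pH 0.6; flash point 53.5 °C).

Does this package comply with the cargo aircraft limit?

Yes

The battery electrolyte has pH 12.7, which is ≥ 12.5, so it is Code Z6 (Corrosive).
Battery electrolyte: pH 0.6 ≤ 2 → Code Z6 (Corrosive).
Code Z6 net quantity: (two 113.75 L containers = 227.5 L) + 215 L = 442.5 L.
442.5 L ≤ 500 L (cargo aircraft limit, Code Z6) — within limit.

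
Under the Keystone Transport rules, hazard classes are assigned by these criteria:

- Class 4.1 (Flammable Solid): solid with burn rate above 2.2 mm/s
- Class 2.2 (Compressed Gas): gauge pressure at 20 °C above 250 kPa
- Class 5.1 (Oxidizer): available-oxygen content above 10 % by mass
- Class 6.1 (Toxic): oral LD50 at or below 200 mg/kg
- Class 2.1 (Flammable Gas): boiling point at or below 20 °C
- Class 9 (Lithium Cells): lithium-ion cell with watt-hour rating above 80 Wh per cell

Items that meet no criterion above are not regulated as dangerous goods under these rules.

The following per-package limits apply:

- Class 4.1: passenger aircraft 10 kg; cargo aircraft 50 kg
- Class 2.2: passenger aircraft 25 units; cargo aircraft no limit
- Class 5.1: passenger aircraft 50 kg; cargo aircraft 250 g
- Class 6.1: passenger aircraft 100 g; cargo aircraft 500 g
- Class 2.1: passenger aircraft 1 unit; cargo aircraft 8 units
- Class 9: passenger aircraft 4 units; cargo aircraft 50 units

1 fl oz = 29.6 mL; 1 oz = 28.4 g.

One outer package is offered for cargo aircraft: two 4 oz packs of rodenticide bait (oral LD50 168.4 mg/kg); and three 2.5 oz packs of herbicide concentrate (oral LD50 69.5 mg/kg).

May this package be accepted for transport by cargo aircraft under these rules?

Rodenticide bait: oral LD50 168.4 mg/kg ≤ 200 mg/kg → Class 6.1 (Toxic).
Herbicide concentrate: oral LD50 69.5 mg/kg ≤ 200 mg/kg → Class 6.1 (Toxic).
Total Class 6.1: (two 4 oz packs = 227.2 g) + (three 2.5 oz packs = 213 g) = 440.2 g.
440.2 g is within the cargo aircraft limit of 500 g for Class 6.1.

Yes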